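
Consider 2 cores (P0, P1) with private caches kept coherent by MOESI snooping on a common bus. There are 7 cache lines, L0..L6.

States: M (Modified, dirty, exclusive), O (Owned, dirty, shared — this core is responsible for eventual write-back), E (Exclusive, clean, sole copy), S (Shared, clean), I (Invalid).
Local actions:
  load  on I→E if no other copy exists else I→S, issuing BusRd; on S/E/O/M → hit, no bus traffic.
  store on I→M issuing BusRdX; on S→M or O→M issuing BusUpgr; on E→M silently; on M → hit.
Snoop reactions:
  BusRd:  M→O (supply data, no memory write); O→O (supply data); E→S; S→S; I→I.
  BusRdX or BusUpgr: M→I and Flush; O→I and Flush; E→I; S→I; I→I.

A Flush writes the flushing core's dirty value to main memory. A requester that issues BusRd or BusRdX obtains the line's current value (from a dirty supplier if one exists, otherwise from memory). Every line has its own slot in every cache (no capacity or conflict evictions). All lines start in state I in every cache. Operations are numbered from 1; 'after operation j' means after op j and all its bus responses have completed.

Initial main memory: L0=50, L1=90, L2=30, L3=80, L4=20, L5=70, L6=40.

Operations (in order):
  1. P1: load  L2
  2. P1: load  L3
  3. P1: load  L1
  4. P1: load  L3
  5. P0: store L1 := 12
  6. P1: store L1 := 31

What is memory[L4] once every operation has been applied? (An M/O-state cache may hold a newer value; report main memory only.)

memory[L4] = 20

step 1: P1: load  L2  ⟶  IE  (L2)  txn=BusRd  M[L2]=30
step 2: P1: load  L3  ⟶  IE  (L3)  txn=BusRd  M[L3]=80
step 3: P1: load  L1  ⟶  IE  (L1)  txn=BusRd  M[L1]=90
step 4: P1: load  L3  ⟶  IE  (L3)  txn=∅  M[L3]=80
step 5: P0: store L1 := 12  ⟶  MI  (L1)  txn=BusRdX  M[L1]=90
step 6: P1: store L1 := 31  ⟶  IM  (L1)  txn=BusRdX+Flush  M[L1]=12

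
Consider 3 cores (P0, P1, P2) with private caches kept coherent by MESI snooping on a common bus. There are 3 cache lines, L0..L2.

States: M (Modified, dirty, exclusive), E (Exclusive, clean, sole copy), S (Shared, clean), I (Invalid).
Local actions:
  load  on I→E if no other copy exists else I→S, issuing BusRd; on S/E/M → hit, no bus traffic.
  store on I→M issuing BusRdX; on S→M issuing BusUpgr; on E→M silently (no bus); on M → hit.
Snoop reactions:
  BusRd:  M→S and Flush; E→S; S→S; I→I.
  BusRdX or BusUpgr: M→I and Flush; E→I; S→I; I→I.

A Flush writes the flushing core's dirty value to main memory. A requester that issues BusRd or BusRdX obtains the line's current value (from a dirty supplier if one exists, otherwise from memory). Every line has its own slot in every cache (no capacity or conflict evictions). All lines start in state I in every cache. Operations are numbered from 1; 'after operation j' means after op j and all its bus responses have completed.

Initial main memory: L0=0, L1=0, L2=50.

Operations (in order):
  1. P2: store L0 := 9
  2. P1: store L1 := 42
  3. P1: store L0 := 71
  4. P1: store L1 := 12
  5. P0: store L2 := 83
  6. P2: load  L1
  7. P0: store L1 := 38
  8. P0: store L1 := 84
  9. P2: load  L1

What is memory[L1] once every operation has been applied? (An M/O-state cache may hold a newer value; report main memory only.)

[1] P2: store L0 := 9 | P0:I, P1:I, P2:M(9) | bus: BusRdX
[2] P1: store L1 := 42 | P0:I, P1:M(42), P2:I | bus: BusRdX
[3] P1: store L0 := 71 | P0:I, P1:M(71), P2:I | bus: BusRdX,Flush
[4] P1: store L1 := 12 | P0:I, P1:M(12), P2:I | bus: none
[5] P0: store L2 := 83 | P0:M(83), P1:I, P2:I | bus: BusRdX
[6] P2: load  L1 | P0:I, P1:S(12), P2:S(12) | bus: BusRd,Flush
[7] P0: store L1 := 38 | P0:M(38), P1:I, P2:I | bus: BusRdX
[8] P0: store L1 := 84 | P0:M(84), P1:I, P2:I | bus: none
[9] P2: load  L1 | P0:S(84), P1:I, P2:S(84) | bus: BusRd,Flush

memory[L1] = 84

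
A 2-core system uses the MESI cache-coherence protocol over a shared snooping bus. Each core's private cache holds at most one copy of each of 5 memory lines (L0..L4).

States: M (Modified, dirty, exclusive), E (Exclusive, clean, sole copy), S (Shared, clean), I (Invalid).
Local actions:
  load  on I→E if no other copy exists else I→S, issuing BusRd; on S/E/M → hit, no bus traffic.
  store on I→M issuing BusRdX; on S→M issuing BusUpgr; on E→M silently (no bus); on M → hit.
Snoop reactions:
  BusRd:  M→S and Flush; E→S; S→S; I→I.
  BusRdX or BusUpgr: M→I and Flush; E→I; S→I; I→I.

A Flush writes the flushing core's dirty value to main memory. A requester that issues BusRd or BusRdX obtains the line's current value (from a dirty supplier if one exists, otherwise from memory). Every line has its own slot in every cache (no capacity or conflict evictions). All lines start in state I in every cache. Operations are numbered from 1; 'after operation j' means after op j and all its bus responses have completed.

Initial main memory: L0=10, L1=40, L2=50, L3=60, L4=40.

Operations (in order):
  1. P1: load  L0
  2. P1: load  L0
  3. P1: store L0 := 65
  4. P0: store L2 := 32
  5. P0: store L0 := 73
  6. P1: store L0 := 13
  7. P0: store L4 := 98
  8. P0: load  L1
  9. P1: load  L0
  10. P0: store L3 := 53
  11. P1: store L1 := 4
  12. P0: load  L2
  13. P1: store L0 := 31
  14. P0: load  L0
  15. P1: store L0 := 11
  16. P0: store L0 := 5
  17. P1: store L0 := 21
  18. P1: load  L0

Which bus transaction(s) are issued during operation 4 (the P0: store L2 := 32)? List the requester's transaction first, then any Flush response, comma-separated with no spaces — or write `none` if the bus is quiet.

bus = BusRdX

1. P1: load  L0  bus=[BusRd]  L0: P0=I P1=E  mem[L0]=10
2. P1: load  L0  bus=[-]  L0: P0=I P1=E  mem[L0]=10
3. P1: store L0 := 65  bus=[-]  L0: P0=I P1=M  mem[L0]=10
4. P0: store L2 := 32  bus=[BusRdX]  L2: P0=M P1=I  mem[L2]=50
5. P0: store L0 := 73  bus=[BusRdX,Flush]  L0: P0=M P1=I  mem[L0]=65
6. P1: store L0 := 13  bus=[BusRdX,Flush]  L0: P0=I P1=M  mem[L0]=73
7. P0: store L4 := 98  bus=[BusRdX]  L4: P0=M P1=I  mem[L4]=40
8. P0: load  L1  bus=[BusRd]  L1: P0=E P1=I  mem[L1]=40
9. P1: load  L0  bus=[-]  L0: P0=I P1=M  mem[L0]=73
10. P0: store L3 := 53  bus=[BusRdX]  L3: P0=M P1=I  mem[L3]=60
11. P1: store L1 := 4  bus=[BusRdX]  L1: P0=I P1=M  mem[L1]=40
12. P0: load  L2  bus=[-]  L2: P0=M P1=I  mem[L2]=50
13. P1: store L0 := 31  bus=[-]  L0: P0=I P1=M  mem[L0]=73
14. P0: load  L0  bus=[BusRd,Flush]  L0: P0=S P1=S  mem[L0]=31
15. P1: store L0 := 11  bus=[BusUpgr]  L0: P0=I P1=M  mem[L0]=31
16. P0: store L0 := 5  bus=[BusRdX,Flush]  L0: P0=M P1=I  mem[L0]=11
17. P1: store L0 := 21  bus=[BusRdX,Flush]  L0: P0=I P1=M  mem[L0]=5
18. P1: load  L0  bus=[-]  L0: P0=I P1=M  mem[L0]=5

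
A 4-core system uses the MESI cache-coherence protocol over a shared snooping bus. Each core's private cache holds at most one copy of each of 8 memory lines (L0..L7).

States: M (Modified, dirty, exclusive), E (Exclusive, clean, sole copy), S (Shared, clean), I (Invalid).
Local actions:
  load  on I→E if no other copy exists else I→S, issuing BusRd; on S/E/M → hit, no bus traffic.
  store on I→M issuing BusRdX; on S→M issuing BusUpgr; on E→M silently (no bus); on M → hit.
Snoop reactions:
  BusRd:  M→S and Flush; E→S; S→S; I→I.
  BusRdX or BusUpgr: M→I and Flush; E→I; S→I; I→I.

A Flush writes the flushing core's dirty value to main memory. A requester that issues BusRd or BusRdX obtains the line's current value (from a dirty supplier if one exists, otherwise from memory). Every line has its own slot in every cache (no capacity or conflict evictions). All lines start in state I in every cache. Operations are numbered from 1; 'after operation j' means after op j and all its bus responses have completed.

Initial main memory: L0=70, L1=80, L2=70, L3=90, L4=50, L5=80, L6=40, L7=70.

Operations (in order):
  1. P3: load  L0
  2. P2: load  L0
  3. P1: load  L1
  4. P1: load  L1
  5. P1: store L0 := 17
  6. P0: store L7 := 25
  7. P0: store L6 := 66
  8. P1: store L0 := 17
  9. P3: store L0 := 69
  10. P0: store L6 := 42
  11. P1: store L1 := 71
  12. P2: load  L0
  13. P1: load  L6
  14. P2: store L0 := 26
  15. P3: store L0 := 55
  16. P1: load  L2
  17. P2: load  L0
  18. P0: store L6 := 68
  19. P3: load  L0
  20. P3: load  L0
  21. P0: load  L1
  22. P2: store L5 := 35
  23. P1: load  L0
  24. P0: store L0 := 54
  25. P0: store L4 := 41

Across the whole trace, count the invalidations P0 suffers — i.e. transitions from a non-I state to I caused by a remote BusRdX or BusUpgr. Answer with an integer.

step 1: P3: load  L0  ⟶  IIIE  (L0)  txn=BusRd  M[L0]=70
step 2: P2: load  L0  ⟶  IISS  (L0)  txn=BusRd  M[L0]=70
step 3: P1: load  L1  ⟶  IEII  (L1)  txn=BusRd  M[L1]=80
step 4: P1: load  L1  ⟶  IEII  (L1)  txn=∅  M[L1]=80
step 5: P1: store L0 := 17  ⟶  IMII  (L0)  txn=BusRdX  M[L0]=70
step 6: P0: store L7 := 25  ⟶  MIII  (L7)  txn=BusRdX  M[L7]=70
step 7: P0: store L6 := 66  ⟶  MIII  (L6)  txn=BusRdX  M[L6]=40
step 8: P1: store L0 := 17  ⟶  IMII  (L0)  txn=∅  M[L0]=70
step 9: P3: store L0 := 69  ⟶  IIIM  (L0)  txn=BusRdX+Flush  M[L0]=17
step 10: P0: store L6 := 42  ⟶  MIII  (L6)  txn=∅  M[L6]=40
step 11: P1: store L1 := 71  ⟶  IMII  (L1)  txn=∅  M[L1]=80
step 12: P2: load  L0  ⟶  IISS  (L0)  txn=BusRd+Flush  M[L0]=69
step 13: P1: load  L6  ⟶  SSII  (L6)  txn=BusRd+Flush  M[L6]=42
step 14: P2: store L0 := 26  ⟶  IIMI  (L0)  txn=BusUpgr  M[L0]=69
step 15: P3: store L0 := 55  ⟶  IIIM  (L0)  txn=BusRdX+Flush  M[L0]=26
step 16: P1: load  L2  ⟶  IEII  (L2)  txn=BusRd  M[L2]=70
step 17: P2: load  L0  ⟶  IISS  (L0)  txn=BusRd+Flush  M[L0]=55
step 18: P0: store L6 := 68  ⟶  MIII  (L6)  txn=BusUpgr  M[L6]=42
step 19: P3: load  L0  ⟶  IISS  (L0)  txn=∅  M[L0]=55
step 20: P3: load  L0  ⟶  IISS  (L0)  txn=∅  M[L0]=55
step 21: P0: load  L1  ⟶  SSII  (L1)  txn=BusRd+Flush  M[L1]=71
step 22: P2: store L5 := 35  ⟶  IIMI  (L5)  txn=BusRdX  M[L5]=80
step 23: P1: load  L0  ⟶  ISSS  (L0)  txn=BusRd  M[L0]=55
step 24: P0: store L0 := 54  ⟶  MIII  (L0)  txn=BusRdX  M[L0]=55
step 25: P0: store L4 := 41  ⟶  MIII  (L4)  txn=BusRdX  M[L4]=50

invalidations = 0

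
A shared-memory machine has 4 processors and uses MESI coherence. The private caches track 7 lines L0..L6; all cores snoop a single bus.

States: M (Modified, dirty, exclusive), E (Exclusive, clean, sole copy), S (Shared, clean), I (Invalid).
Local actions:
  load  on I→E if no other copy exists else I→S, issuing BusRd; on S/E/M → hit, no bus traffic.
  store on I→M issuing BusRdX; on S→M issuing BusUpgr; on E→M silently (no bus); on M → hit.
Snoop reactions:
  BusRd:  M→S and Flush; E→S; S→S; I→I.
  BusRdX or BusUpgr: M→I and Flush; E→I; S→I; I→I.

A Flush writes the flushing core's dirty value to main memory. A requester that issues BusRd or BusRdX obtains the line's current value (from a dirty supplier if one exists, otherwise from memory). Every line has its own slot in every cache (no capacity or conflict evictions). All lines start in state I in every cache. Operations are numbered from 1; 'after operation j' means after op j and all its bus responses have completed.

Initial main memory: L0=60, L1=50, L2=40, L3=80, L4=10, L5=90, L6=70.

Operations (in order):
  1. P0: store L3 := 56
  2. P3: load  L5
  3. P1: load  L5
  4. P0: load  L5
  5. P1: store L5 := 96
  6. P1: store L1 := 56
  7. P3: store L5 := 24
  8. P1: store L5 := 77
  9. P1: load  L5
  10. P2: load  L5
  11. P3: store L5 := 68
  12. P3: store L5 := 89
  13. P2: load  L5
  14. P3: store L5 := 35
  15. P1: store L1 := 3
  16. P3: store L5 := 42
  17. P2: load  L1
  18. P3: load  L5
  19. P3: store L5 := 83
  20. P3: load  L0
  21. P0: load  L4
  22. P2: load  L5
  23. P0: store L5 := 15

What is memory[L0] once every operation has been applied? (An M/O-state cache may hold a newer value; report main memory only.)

memory[L0] = 60

step 1: P0: store L3 := 56  ⟶  MIII  (L3)  txn=BusRdX  M[L3]=80
step 2: P3: load  L5  ⟶  IIIE  (L5)  txn=BusRd  M[L5]=90
step 3: P1: load  L5  ⟶  ISIS  (L5)  txn=BusRd  M[L5]=90
step 4: P0: load  L5  ⟶  SSIS  (L5)  txn=BusRd  M[L5]=90
step 5: P1: store L5 := 96  ⟶  IMII  (L5)  txn=BusUpgr  M[L5]=90
step 6: P1: store L1 := 56  ⟶  IMII  (L1)  txn=BusRdX  M[L1]=50
step 7: P3: store L5 := 24  ⟶  IIIM  (L5)  txn=BusRdX+Flush  M[L5]=96
step 8: P1: store L5 := 77  ⟶  IMII  (L5)  txn=BusRdX+Flush  M[L5]=24
step 9: P1: load  L5  ⟶  IMII  (L5)  txn=∅  M[L5]=24
step 10: P2: load  L5  ⟶  ISSI  (L5)  txn=BusRd+Flush  M[L5]=77
step 11: P3: store L5 := 68  ⟶  IIIM  (L5)  txn=BusRdX  M[L5]=77
step 12: P3: store L5 := 89  ⟶  IIIM  (L5)  txn=∅  M[L5]=77
step 13: P2: load  L5  ⟶  IISS  (L5)  txn=BusRd+Flush  M[L5]=89
step 14: P3: store L5 := 35  ⟶  IIIM  (L5)  txn=BusUpgr  M[L5]=89
step 15: P1: store L1 := 3  ⟶  IMII  (L1)  txn=∅  M[L1]=50
step 16: P3: store L5 := 42  ⟶  IIIM  (L5)  txn=∅  M[L5]=89
step 17: P2: load  L1  ⟶  ISSI  (L1)  txn=BusRd+Flush  M[L1]=3
step 18: P3: load  L5  ⟶  IIIM  (L5)  txn=∅  M[L5]=89
step 19: P3: store L5 := 83  ⟶  IIIM  (L5)  txn=∅  M[L5]=89
step 20: P3: load  L0  ⟶  IIIE  (L0)  txn=BusRd  M[L0]=60
step 21: P0: load  L4  ⟶  EIII  (L4)  txn=BusRd  M[L4]=10
step 22: P2: load  L5  ⟶  IISS  (L5)  txn=BusRd+Flush  M[L5]=83
step 23: P0: store L5 := 15  ⟶  MIII  (L5)  txn=BusRdX  M[L5]=83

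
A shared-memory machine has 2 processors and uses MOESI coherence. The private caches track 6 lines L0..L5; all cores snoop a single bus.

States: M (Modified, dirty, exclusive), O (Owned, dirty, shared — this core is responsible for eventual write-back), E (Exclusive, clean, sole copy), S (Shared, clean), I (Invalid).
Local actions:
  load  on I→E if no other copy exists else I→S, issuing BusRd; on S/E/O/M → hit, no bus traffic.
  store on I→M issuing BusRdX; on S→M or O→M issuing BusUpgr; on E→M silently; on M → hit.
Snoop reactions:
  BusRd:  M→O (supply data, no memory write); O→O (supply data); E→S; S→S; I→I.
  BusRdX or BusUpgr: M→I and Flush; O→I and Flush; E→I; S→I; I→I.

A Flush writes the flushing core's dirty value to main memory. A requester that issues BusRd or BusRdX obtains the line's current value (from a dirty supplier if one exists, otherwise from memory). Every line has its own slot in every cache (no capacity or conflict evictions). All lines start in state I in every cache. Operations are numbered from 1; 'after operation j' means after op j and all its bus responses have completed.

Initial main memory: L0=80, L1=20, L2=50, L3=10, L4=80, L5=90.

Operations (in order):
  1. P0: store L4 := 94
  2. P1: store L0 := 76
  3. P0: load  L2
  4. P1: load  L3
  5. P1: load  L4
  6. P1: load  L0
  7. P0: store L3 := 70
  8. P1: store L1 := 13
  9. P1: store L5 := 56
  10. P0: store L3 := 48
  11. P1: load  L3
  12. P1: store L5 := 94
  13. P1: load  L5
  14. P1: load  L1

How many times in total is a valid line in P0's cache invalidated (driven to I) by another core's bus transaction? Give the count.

invalidations = 0

step 1: P0: store L4 := 94  ⟶  MI  (L4)  txn=BusRdX  M[L4]=80
step 2: P1: store L0 := 76  ⟶  IM  (L0)  txn=BusRdX  M[L0]=80
step 3: P0: load  L2  ⟶  EI  (L2)  txn=BusRd  M[L2]=50
step 4: P1: load  L3  ⟶  IE  (L3)  txn=BusRd  M[L3]=10
step 5: P1: load  L4  ⟶  OS  (L4)  txn=BusRd  M[L4]=80
step 6: P1: load  L0  ⟶  IM  (L0)  txn=∅  M[L0]=80
step 7: P0: store L3 := 70  ⟶  MI  (L3)  txn=BusRdX  M[L3]=10
step 8: P1: store L1 := 13  ⟶  IM  (L1)  txn=BusRdX  M[L1]=20
step 9: P1: store L5 := 56  ⟶  IM  (L5)  txn=BusRdX  M[L5]=90
step 10: P0: store L3 := 48  ⟶  MI  (L3)  txn=∅  M[L3]=10
step 11: P1: load  L3  ⟶  OS  (L3)  txn=BusRd  M[L3]=10
step 12: P1: store L5 := 94  ⟶  IM  (L5)  txn=∅  M[L5]=90
step 13: P1: load  L5  ⟶  IM  (L5)  txn=∅  M[L5]=90
step 14: P1: load  L1  ⟶  IM  (L1)  txn=∅  M[L1]=20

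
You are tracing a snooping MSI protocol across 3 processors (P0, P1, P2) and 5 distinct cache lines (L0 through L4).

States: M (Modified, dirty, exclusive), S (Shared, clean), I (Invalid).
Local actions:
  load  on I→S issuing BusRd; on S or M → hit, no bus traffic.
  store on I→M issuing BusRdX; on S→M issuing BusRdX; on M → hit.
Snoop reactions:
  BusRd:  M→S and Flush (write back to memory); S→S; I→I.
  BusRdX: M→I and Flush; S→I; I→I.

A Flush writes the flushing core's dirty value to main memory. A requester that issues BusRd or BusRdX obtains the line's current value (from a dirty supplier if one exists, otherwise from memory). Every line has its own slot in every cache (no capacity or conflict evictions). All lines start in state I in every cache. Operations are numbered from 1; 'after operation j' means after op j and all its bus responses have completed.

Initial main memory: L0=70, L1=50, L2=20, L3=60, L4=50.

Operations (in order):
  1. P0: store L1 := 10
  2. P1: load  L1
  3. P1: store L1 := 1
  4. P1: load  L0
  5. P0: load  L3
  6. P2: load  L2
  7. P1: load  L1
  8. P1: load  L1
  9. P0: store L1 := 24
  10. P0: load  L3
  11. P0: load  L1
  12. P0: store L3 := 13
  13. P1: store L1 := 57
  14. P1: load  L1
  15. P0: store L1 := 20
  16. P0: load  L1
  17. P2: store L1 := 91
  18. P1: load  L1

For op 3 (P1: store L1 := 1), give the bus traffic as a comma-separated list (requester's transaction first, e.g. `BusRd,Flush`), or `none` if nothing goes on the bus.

  op1 P0: store L1 := 10 → M/I/I on L1; bus BusRdX; mem=50
  op2 P1: load  L1 → S/S/I on L1; bus BusRd Flush; mem=10
  op3 P1: store L1 := 1 → I/M/I on L1; bus BusRdX; mem=10
  op4 P1: load  L0 → I/S/I on L0; bus BusRd; mem=70
  op5 P0: load  L3 → S/I/I on L3; bus BusRd; mem=60
  op6 P2: load  L2 → I/I/S on L2; bus BusRd; mem=20
  op7 P1: load  L1 → I/M/I on L1; bus (none); mem=10
  op8 P1: load  L1 → I/M/I on L1; bus (none); mem=10
  op9 P0: store L1 := 24 → M/I/I on L1; bus BusRdX Flush; mem=1
  op10 P0: load  L3 → S/I/I on L3; bus (none); mem=60
  op11 P0: load  L1 → M/I/I on L1; bus (none); mem=1
  op12 P0: store L3 := 13 → M/I/I on L3; bus BusRdX; mem=60
  op13 P1: store L1 := 57 → I/M/I on L1; bus BusRdX Flush; mem=24
  op14 P1: load  L1 → I/M/I on L1; bus (none); mem=24
  op15 P0: store L1 := 20 → M/I/I on L1; bus BusRdX Flush; mem=57
  op16 P0: load  L1 → M/I/I on L1; bus (none); mem=57
  op17 P2: store L1 := 91 → I/I/M on L1; bus BusRdX Flush; mem=20
  op18 P1: load  L1 → I/S/S on L1; bus BusRd Flush; mem=91

bus = BusRdX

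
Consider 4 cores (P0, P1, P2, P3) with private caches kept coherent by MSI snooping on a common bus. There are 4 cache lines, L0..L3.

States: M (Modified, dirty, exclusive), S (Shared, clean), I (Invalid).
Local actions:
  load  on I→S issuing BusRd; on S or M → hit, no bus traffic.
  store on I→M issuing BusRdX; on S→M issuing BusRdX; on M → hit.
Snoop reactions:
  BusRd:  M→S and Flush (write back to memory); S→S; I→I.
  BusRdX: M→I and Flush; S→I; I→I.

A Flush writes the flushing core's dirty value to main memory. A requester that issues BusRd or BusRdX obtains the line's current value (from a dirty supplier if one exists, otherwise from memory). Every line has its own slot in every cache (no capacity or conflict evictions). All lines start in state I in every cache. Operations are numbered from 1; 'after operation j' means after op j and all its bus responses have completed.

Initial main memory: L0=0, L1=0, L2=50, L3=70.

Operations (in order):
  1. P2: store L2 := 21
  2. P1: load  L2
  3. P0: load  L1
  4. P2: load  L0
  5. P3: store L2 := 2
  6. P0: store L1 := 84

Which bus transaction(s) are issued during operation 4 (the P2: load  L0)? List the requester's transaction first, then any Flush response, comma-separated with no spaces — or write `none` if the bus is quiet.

step 1: P2: store L2 := 21  ⟶  IIMI  (L2)  txn=BusRdX  M[L2]=50
step 2: P1: load  L2  ⟶  ISSI  (L2)  txn=BusRd+Flush  M[L2]=21
step 3: P0: load  L1  ⟶  SIII  (L1)  txn=BusRd  M[L1]=0
step 4: P2: load  L0  ⟶  IISI  (L0)  txn=BusRd  M[L0]=0
step 5: P3: store L2 := 2  ⟶  IIIM  (L2)  txn=BusRdX  M[L2]=21
step 6: P0: store L1 := 84  ⟶  MIII  (L1)  txn=BusRdX  M[L1]=0

bus = BusRd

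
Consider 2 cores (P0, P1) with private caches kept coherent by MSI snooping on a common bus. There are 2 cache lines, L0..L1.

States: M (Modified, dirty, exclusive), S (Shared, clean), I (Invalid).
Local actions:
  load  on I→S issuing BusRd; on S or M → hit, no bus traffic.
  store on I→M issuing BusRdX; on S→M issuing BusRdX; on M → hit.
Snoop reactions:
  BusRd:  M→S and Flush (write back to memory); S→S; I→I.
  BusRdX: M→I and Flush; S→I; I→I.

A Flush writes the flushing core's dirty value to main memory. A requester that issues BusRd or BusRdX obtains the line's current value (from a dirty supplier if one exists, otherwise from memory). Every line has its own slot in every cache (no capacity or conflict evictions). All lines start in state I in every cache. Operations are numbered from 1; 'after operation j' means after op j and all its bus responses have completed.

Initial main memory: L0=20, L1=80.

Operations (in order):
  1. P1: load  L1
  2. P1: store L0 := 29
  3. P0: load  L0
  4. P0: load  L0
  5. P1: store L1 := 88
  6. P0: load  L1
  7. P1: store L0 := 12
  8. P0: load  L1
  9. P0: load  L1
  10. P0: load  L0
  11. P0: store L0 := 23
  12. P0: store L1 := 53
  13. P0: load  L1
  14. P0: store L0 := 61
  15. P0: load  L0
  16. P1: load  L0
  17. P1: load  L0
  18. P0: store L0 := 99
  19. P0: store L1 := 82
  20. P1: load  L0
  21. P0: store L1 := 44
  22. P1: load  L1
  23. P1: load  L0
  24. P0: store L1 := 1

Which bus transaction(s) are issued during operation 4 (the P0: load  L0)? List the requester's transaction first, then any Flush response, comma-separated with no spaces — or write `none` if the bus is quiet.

bus = none

step 1: P1: load  L1  ⟶  IS  (L1)  txn=BusRd  M[L1]=80
step 2: P1: store L0 := 29  ⟶  IM  (L0)  txn=BusRdX  M[L0]=20
step 3: P0: load  L0  ⟶  SS  (L0)  txn=BusRd+Flush  M[L0]=29
step 4: P0: load  L0  ⟶  SS  (L0)  txn=∅  M[L0]=29
step 5: P1: store L1 := 88  ⟶  IM  (L1)  txn=BusRdX  M[L1]=80
step 6: P0: load  L1  ⟶  SS  (L1)  txn=BusRd+Flush  M[L1]=88
step 7: P1: store L0 := 12  ⟶  IM  (L0)  txn=BusRdX  M[L0]=29
step 8: P0: load  L1  ⟶  SS  (L1)  txn=∅  M[L1]=88
step 9: P0: load  L1  ⟶  SS  (L1)  txn=∅  M[L1]=88
step 10: P0: load  L0  ⟶  SS  (L0)  txn=BusRd+Flush  M[L0]=12
step 11: P0: store L0 := 23  ⟶  MI  (L0)  txn=BusRdX  M[L0]=12
step 12: P0: store L1 := 53  ⟶  MI  (L1)  txn=BusRdX  M[L1]=88
step 13: P0: load  L1  ⟶  MI  (L1)  txn=∅  M[L1]=88
step 14: P0: store L0 := 61  ⟶  MI  (L0)  txn=∅  M[L0]=12
step 15: P0: load  L0  ⟶  MI  (L0)  txn=∅  M[L0]=12
step 16: P1: load  L0  ⟶  SS  (L0)  txn=BusRd+Flush  M[L0]=61
step 17: P1: load  L0  ⟶  SS  (L0)  txn=∅  M[L0]=61
step 18: P0: store L0 := 99  ⟶  MI  (L0)  txn=BusRdX  M[L0]=61
step 19: P0: store L1 := 82  ⟶  MI  (L1)  txn=∅  M[L1]=88
step 20: P1: load  L0  ⟶  SS  (L0)  txn=BusRd+Flush  M[L0]=99
step 21: P0: store L1 := 44  ⟶  MI  (L1)  txn=∅  M[L1]=88
step 22: P1: load  L1  ⟶  SS  (L1)  txn=BusRd+Flush  M[L1]=44
step 23: P1: load  L0  ⟶  SS  (L0)  txn=∅  M[L0]=99
step 24: P0: store L1 := 1  ⟶  MI  (L1)  txn=BusRdX  M[L1]=44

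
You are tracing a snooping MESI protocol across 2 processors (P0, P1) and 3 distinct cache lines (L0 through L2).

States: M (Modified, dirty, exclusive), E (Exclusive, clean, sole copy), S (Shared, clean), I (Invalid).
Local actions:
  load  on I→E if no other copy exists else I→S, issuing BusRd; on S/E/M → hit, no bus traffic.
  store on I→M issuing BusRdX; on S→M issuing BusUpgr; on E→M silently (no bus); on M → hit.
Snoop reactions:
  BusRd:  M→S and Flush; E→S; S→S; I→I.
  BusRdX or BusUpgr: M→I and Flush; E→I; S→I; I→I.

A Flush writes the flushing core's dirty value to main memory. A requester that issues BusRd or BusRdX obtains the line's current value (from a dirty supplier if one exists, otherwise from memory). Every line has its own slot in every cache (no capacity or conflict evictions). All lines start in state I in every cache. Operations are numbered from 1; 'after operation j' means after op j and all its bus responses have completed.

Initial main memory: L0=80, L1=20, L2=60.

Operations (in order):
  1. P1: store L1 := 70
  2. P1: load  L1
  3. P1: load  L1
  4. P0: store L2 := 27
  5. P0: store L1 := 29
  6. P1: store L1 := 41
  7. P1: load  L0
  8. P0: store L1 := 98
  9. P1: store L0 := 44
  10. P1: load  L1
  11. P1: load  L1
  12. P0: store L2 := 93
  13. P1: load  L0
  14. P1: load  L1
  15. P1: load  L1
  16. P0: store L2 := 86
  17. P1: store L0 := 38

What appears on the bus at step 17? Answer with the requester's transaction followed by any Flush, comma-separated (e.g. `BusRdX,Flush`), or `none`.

[1] P1: store L1 := 70 | P0:I, P1:M(70) | bus: BusRdX
[2] P1: load  L1 | P0:I, P1:M(70) | bus: none
[3] P1: load  L1 | P0:I, P1:M(70) | bus: none
[4] P0: store L2 := 27 | P0:M(27), P1:I | bus: BusRdX
[5] P0: store L1 := 29 | P0:M(29), P1:I | bus: BusRdX,Flush
[6] P1: store L1 := 41 | P0:I, P1:M(41) | bus: BusRdX,Flush
[7] P1: load  L0 | P0:I, P1:E(80) | bus: BusRd
[8] P0: store L1 := 98 | P0:M(98), P1:I | bus: BusRdX,Flush
[9] P1: store L0 := 44 | P0:I, P1:M(44) | bus: none
[10] P1: load  L1 | P0:S(98), P1:S(98) | bus: BusRd,Flush
[11] P1: load  L1 | P0:S(98), P1:S(98) | bus: none
[12] P0: store L2 := 93 | P0:M(93), P1:I | bus: none
[13] P1: load  L0 | P0:I, P1:M(44) | bus: none
[14] P1: load  L1 | P0:S(98), P1:S(98) | bus: none
[15] P1: load  L1 | P0:S(98), P1:S(98) | bus: none
[16] P0: store L2 := 86 | P0:M(86), P1:I | bus: none
[17] P1: store L0 := 38 | P0:I, P1:M(38) | bus: none

bus = none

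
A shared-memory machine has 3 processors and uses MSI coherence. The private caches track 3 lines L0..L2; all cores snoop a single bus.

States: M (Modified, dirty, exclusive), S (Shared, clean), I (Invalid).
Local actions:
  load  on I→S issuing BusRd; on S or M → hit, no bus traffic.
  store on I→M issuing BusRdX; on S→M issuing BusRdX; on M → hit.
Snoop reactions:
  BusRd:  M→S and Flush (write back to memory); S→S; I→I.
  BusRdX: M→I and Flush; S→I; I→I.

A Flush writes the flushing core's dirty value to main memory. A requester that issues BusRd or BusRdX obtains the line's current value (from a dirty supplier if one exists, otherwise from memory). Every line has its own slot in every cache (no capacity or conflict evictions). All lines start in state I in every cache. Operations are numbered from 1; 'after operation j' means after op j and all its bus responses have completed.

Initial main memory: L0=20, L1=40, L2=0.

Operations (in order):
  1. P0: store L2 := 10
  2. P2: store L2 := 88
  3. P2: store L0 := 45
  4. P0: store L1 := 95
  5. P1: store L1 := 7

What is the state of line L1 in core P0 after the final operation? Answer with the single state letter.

step 1: P0: store L2 := 10  ⟶  MII  (L2)  txn=BusRdX  M[L2]=0
step 2: P2: store L2 := 88  ⟶  IIM  (L2)  txn=BusRdX+Flush  M[L2]=10
step 3: P2: store L0 := 45  ⟶  IIM  (L0)  txn=BusRdX  M[L0]=20
step 4: P0: store L1 := 95  ⟶  MII  (L1)  txn=BusRdX  M[L1]=40
step 5: P1: store L1 := 7  ⟶  IMI  (L1)  txn=BusRdX+Flush  M[L1]=95

state = I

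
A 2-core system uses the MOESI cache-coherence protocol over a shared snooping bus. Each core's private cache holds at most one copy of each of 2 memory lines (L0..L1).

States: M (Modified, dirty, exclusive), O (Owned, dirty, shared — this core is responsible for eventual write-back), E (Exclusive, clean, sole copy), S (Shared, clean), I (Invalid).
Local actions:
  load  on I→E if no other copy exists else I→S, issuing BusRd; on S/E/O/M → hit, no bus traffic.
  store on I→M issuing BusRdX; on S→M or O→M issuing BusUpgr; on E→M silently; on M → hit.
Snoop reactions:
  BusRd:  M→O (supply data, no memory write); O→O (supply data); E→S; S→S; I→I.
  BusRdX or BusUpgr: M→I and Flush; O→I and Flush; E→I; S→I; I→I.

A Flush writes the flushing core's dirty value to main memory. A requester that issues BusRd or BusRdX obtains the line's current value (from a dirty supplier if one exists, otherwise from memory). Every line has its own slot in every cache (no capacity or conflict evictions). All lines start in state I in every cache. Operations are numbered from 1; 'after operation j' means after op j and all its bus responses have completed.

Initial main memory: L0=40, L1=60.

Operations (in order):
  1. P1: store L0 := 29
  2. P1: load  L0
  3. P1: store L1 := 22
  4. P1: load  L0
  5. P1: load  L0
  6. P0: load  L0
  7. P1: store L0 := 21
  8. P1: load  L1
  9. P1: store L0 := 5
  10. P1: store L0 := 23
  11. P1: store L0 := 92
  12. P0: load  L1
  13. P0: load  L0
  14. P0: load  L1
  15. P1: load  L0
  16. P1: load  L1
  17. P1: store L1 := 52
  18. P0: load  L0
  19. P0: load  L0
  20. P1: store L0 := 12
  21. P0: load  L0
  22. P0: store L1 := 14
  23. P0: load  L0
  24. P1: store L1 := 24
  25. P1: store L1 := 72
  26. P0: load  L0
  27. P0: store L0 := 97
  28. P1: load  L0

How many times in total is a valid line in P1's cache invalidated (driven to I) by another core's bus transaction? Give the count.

1. P1: store L0 := 29  bus=[BusRdX]  L0: P0=I P1=M  mem[L0]=40
2. P1: load  L0  bus=[-]  L0: P0=I P1=M  mem[L0]=40
3. P1: store L1 := 22  bus=[BusRdX]  L1: P0=I P1=M  mem[L1]=60
4. P1: load  L0  bus=[-]  L0: P0=I P1=M  mem[L0]=40
5. P1: load  L0  bus=[-]  L0: P0=I P1=M  mem[L0]=40
6. P0: load  L0  bus=[BusRd]  L0: P0=S P1=O  mem[L0]=40
7. P1: store L0 := 21  bus=[BusUpgr]  L0: P0=I P1=M  mem[L0]=40
8. P1: load  L1  bus=[-]  L1: P0=I P1=M  mem[L1]=60
9. P1: store L0 := 5  bus=[-]  L0: P0=I P1=M  mem[L0]=40
10. P1: store L0 := 23  bus=[-]  L0: P0=I P1=M  mem[L0]=40
11. P1: store L0 := 92  bus=[-]  L0: P0=I P1=M  mem[L0]=40
12. P0: load  L1  bus=[BusRd]  L1: P0=S P1=O  mem[L1]=60
13. P0: load  L0  bus=[BusRd]  L0: P0=S P1=O  mem[L0]=40
14. P0: load  L1  bus=[-]  L1: P0=S P1=O  mem[L1]=60
15. P1: load  L0  bus=[-]  L0: P0=S P1=O  mem[L0]=40
16. P1: load  L1  bus=[-]  L1: P0=S P1=O  mem[L1]=60
17. P1: store L1 := 52  bus=[BusUpgr]  L1: P0=I P1=M  mem[L1]=60
18. P0: load  L0  bus=[-]  L0: P0=S P1=O  mem[L0]=40
19. P0: load  L0  bus=[-]  L0: P0=S P1=O  mem[L0]=40
20. P1: store L0 := 12  bus=[BusUpgr]  L0: P0=I P1=M  mem[L0]=40
21. P0: load  L0  bus=[BusRd]  L0: P0=S P1=O  mem[L0]=40
22. P0: store L1 := 14  bus=[BusRdX,Flush]  L1: P0=M P1=I  mem[L1]=52
23. P0: load  L0  bus=[-]  L0: P0=S P1=O  mem[L0]=40
24. P1: store L1 := 24  bus=[BusRdX,Flush]  L1: P0=I P1=M  mem[L1]=14
25. P1: store L1 := 72  bus=[-]  L1: P0=I P1=M  mem[L1]=14
26. P0: load  L0  bus=[-]  L0: P0=S P1=O  mem[L0]=40
27. P0: store L0 := 97  bus=[BusUpgr,Flush]  L0: P0=M P1=I  mem[L0]=12
28. P1: load  L0  bus=[BusRd]  L0: P0=O P1=S  mem[L0]=12

invalidations = 2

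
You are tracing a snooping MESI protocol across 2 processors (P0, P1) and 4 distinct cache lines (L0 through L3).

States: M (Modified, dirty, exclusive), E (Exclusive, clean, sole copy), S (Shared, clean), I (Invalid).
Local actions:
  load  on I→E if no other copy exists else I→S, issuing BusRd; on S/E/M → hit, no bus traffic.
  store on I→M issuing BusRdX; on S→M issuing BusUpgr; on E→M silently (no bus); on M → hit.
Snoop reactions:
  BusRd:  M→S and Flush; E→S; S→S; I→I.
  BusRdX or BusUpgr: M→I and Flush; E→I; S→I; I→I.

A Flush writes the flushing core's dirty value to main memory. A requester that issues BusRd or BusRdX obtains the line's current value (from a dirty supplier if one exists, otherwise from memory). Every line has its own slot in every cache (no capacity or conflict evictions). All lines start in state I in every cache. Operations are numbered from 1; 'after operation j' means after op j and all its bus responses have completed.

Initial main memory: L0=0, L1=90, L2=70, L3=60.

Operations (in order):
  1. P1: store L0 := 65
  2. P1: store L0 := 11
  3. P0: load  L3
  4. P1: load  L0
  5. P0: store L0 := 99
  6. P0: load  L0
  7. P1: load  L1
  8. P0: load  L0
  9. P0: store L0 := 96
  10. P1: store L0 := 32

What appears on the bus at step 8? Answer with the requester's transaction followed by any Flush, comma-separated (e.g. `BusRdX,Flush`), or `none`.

bus = none

1. P1: store L0 := 65  bus=[BusRdX]  L0: P0=I P1=M  mem[L0]=0
2. P1: store L0 := 11  bus=[-]  L0: P0=I P1=M  mem[L0]=0
3. P0: load  L3  bus=[BusRd]  L3: P0=E P1=I  mem[L3]=60
4. P1: load  L0  bus=[-]  L0: P0=I P1=M  mem[L0]=0
5. P0: store L0 := 99  bus=[BusRdX,Flush]  L0: P0=M P1=I  mem[L0]=11
6. P0: load  L0  bus=[-]  L0: P0=M P1=I  mem[L0]=11
7. P1: load  L1  bus=[BusRd]  L1: P0=I P1=E  mem[L1]=90
8. P0: load  L0  bus=[-]  L0: P0=M P1=I  mem[L0]=11
9. P0: store L0 := 96  bus=[-]  L0: P0=M P1=I  mem[L0]=11
10. P1: store L0 := 32  bus=[BusRdX,Flush]  L0: P0=I P1=M  mem[L0]=96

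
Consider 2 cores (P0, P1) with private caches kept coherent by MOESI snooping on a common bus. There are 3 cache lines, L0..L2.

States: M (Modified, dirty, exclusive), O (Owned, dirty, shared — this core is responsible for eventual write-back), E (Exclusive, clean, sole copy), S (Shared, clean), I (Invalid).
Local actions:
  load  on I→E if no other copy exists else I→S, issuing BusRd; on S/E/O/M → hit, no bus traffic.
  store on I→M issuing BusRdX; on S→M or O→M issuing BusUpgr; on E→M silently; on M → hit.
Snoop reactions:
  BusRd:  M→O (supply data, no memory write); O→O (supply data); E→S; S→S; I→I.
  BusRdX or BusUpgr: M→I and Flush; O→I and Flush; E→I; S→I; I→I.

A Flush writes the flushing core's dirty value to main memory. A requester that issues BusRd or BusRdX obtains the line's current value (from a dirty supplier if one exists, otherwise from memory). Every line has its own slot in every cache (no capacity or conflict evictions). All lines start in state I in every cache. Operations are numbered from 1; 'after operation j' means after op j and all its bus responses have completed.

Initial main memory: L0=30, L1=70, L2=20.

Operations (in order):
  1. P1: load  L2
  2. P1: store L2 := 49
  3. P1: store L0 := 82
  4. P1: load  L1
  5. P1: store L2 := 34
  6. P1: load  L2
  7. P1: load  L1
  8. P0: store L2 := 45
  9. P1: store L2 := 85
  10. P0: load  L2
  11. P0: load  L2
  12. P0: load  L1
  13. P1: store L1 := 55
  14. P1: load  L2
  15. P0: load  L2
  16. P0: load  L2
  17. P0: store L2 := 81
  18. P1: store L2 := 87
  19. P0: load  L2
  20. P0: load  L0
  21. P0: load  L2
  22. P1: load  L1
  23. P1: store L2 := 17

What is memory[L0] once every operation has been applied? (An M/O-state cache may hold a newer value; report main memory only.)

memory[L0] = 30

[1] P1: load  L2 | P0:I, P1:E(20) | bus: BusRd
[2] P1: store L2 := 49 | P0:I, P1:M(49) | bus: none
[3] P1: store L0 := 82 | P0:I, P1:M(82) | bus: BusRdX
[4] P1: load  L1 | P0:I, P1:E(70) | bus: BusRd
[5] P1: store L2 := 34 | P0:I, P1:M(34) | bus: none
[6] P1: load  L2 | P0:I, P1:M(34) | bus: none
[7] P1: load  L1 | P0:I, P1:E(70) | bus: none
[8] P0: store L2 := 45 | P0:M(45), P1:I | bus: BusRdX,Flush
[9] P1: store L2 := 85 | P0:I, P1:M(85) | bus: BusRdX,Flush
[10] P0: load  L2 | P0:S(85), P1:O(85) | bus: BusRd
[11] P0: load  L2 | P0:S(85), P1:O(85) | bus: none
[12] P0: load  L1 | P0:S(70), P1:S(70) | bus: BusRd
[13] P1: store L1 := 55 | P0:I, P1:M(55) | bus: BusUpgr
[14] P1: load  L2 | P0:S(85), P1:O(85) | bus: none
[15] P0: load  L2 | P0:S(85), P1:O(85) | bus: none
[16] P0: load  L2 | P0:S(85), P1:O(85) | bus: none
[17] P0: store L2 := 81 | P0:M(81), P1:I | bus: BusUpgr,Flush
[18] P1: store L2 := 87 | P0:I, P1:M(87) | bus: BusRdX,Flush
[19] P0: load  L2 | P0:S(87), P1:O(87) | bus: BusRd
[20] P0: load  L0 | P0:S(82), P1:O(82) | bus: BusRd
[21] P0: load  L2 | P0:S(87), P1:O(87) | bus: none
[22] P1: load  L1 | P0:I, P1:M(55) | bus: none
[23] P1: store L2 := 17 | P0:I, P1:M(17) | bus: BusUpgr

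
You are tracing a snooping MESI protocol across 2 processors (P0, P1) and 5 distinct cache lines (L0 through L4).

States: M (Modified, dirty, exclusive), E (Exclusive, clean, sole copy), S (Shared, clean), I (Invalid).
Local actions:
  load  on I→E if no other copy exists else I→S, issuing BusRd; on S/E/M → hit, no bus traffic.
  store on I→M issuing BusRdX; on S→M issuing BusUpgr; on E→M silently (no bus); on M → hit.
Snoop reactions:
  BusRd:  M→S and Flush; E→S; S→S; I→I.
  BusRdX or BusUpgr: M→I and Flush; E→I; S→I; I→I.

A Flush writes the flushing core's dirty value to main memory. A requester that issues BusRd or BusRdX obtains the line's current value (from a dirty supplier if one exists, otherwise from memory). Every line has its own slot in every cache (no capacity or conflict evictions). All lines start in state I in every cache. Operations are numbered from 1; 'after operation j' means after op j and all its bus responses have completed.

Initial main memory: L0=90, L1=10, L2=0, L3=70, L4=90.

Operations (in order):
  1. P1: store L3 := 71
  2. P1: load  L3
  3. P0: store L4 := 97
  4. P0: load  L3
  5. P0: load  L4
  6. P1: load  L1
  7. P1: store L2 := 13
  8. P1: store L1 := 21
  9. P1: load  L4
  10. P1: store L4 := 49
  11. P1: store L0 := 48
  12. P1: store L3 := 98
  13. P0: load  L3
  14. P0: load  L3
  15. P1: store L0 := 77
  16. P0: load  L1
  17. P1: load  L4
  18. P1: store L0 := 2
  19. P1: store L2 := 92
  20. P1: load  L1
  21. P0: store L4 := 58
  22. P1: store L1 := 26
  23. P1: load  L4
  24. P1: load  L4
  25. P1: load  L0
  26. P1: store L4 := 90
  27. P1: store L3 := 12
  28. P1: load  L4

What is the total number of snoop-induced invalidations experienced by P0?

invalidations = 5

step 1: P1: store L3 := 71  ⟶  IM  (L3)  txn=BusRdX  M[L3]=70
step 2: P1: load  L3  ⟶  IM  (L3)  txn=∅  M[L3]=70
step 3: P0: store L4 := 97  ⟶  MI  (L4)  txn=BusRdX  M[L4]=90
step 4: P0: load  L3  ⟶  SS  (L3)  txn=BusRd+Flush  M[L3]=71
step 5: P0: load  L4  ⟶  MI  (L4)  txn=∅  M[L4]=90
step 6: P1: load  L1  ⟶  IE  (L1)  txn=BusRd  M[L1]=10
step 7: P1: store L2 := 13  ⟶  IM  (L2)  txn=BusRdX  M[L2]=0
step 8: P1: store L1 := 21  ⟶  IM  (L1)  txn=∅  M[L1]=10
step 9: P1: load  L4  ⟶  SS  (L4)  txn=BusRd+Flush  M[L4]=97
step 10: P1: store L4 := 49  ⟶  IM  (L4)  txn=BusUpgr  M[L4]=97
step 11: P1: store L0 := 48  ⟶  IM  (L0)  txn=BusRdX  M[L0]=90
step 12: P1: store L3 := 98  ⟶  IM  (L3)  txn=BusUpgr  M[L3]=71
step 13: P0: load  L3  ⟶  SS  (L3)  txn=BusRd+Flush  M[L3]=98
step 14: P0: load  L3  ⟶  SS  (L3)  txn=∅  M[L3]=98
step 15: P1: store L0 := 77  ⟶  IM  (L0)  txn=∅  M[L0]=90
step 16: P0: load  L1  ⟶  SS  (L1)  txn=BusRd+Flush  M[L1]=21
step 17: P1: load  L4  ⟶  IM  (L4)  txn=∅  M[L4]=97
step 18: P1: store L0 := 2  ⟶  IM  (L0)  txn=∅  M[L0]=90
step 19: P1: store L2 := 92  ⟶  IM  (L2)  txn=∅  M[L2]=0
step 20: P1: load  L1  ⟶  SS  (L1)  txn=∅  M[L1]=21
step 21: P0: store L4 := 58  ⟶  MI  (L4)  txn=BusRdX+Flush  M[L4]=49
step 22: P1: store L1 := 26  ⟶  IM  (L1)  txn=BusUpgr  M[L1]=21
step 23: P1: load  L4  ⟶  SS  (L4)  txn=BusRd+Flush  M[L4]=58
step 24: P1: load  L4  ⟶  SS  (L4)  txn=∅  M[L4]=58
step 25: P1: load  L0  ⟶  IM  (L0)  txn=∅  M[L0]=90
step 26: P1: store L4 := 90  ⟶  IM  (L4)  txn=BusUpgr  M[L4]=58
step 27: P1: store L3 := 12  ⟶  IM  (L3)  txn=BusUpgr  M[L3]=98
step 28: P1: load  L4  ⟶  IM  (L4)  txn=∅  M[L4]=58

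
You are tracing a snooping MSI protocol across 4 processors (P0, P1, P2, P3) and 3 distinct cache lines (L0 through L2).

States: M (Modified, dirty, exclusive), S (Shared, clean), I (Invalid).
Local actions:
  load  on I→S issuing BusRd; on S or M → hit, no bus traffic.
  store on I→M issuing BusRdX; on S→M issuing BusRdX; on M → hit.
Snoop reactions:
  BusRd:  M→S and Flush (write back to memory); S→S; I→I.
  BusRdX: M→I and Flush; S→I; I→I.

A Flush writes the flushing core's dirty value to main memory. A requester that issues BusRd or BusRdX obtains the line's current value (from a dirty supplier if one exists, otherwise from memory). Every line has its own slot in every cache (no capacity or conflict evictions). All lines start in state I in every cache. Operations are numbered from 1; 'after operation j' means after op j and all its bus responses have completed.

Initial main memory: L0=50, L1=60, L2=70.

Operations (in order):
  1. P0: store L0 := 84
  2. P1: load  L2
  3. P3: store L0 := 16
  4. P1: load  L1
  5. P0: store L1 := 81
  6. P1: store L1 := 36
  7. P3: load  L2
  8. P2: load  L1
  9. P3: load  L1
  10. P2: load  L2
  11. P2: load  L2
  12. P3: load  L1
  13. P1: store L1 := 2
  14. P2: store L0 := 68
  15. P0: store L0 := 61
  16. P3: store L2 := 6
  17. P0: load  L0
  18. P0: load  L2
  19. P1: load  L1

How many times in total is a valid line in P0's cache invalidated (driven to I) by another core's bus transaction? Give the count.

invalidations = 2

  op1 P0: store L0 := 84 → M/I/I/I on L0; bus BusRdX; mem=50
  op2 P1: load  L2 → I/S/I/I on L2; bus BusRd; mem=70
  op3 P3: store L0 := 16 → I/I/I/M on L0; bus BusRdX Flush; mem=84
  op4 P1: load  L1 → I/S/I/I on L1; bus BusRd; mem=60
  op5 P0: store L1 := 81 → M/I/I/I on L1; bus BusRdX; mem=60
  op6 P1: store L1 := 36 → I/M/I/I on L1; bus BusRdX Flush; mem=81
  op7 P3: load  L2 → I/S/I/S on L2; bus BusRd; mem=70
  op8 P2: load  L1 → I/S/S/I on L1; bus BusRd Flush; mem=36
  op9 P3: load  L1 → I/S/S/S on L1; bus BusRd; mem=36
  op10 P2: load  L2 → I/S/S/S on L2; bus BusRd; mem=70
  op11 P2: load  L2 → I/S/S/S on L2; bus (none); mem=70
  op12 P3: load  L1 → I/S/S/S on L1; bus (none); mem=36
  op13 P1: store L1 := 2 → I/M/I/I on L1; bus BusRdX; mem=36
  op14 P2: store L0 := 68 → I/I/M/I on L0; bus BusRdX Flush; mem=16
  op15 P0: store L0 := 61 → M/I/I/I on L0; bus BusRdX Flush; mem=68
  op16 P3: store L2 := 6 → I/I/I/M on L2; bus BusRdX; mem=70
  op17 P0: load  L0 → M/I/I/I on L0; bus (none); mem=68
  op18 P0: load  L2 → S/I/I/S on L2; bus BusRd Flush; mem=6
  op19 P1: load  L1 → I/M/I/I on L1; bus (none); mem=36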